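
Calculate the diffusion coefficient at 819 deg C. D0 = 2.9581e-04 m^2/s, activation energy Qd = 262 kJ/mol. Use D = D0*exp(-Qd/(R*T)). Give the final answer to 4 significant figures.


D = D0 * exp(-Qd / (R*T))
T = 1092.15 K
D = 2.9581e-04 * exp(-262e3 / (8.314 * 1092.15))
D = 8.706e-17 m^2/s


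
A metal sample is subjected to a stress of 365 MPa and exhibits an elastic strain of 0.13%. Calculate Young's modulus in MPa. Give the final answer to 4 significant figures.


E = sigma / epsilon
epsilon = 0.13% = 1.3e-03
E = 365 / 1.3e-03
E = 280800 MPa


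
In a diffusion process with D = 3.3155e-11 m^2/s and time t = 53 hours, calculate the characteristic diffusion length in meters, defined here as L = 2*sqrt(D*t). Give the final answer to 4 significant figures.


t = 53 hr = 190800 s
Diffusion length = 2*sqrt(D*t)
= 2*sqrt(3.3155e-11 * 190800)
= 5.03e-03 m


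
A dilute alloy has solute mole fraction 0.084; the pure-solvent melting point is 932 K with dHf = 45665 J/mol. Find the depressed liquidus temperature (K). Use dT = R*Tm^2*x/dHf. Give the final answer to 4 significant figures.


dT = R*Tm^2*x / dHf
dT = 8.314 * 932^2 * 0.084 / 45665
dT = 13.2843 K
T_new = 932 - 13.2843 = 918.7 K


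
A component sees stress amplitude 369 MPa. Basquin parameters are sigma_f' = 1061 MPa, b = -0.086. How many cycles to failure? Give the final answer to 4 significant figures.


sigma_a = sigma_f' * (2*Nf)^b
2*Nf = (sigma_a / sigma_f')^(1/b)
2*Nf = (369 / 1061)^(1/-0.086)
2*Nf = 215572
Nf = 107800 cycles


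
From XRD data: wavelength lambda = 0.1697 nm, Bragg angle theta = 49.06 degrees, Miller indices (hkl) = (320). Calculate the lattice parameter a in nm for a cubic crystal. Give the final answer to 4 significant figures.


d = lambda / (2*sin(theta))
d = 0.1697 / (2*sin(49.06 deg))
d = 0.112325 nm
a = d * sqrt(h^2+k^2+l^2) = 0.112325 * sqrt(13)
a = 0.405 nm


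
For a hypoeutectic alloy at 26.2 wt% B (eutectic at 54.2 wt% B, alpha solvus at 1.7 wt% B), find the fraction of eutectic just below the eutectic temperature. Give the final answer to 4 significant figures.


f_primary = (C_e - C0) / (C_e - C_alpha_max)
f_primary = (54.2 - 26.2) / (54.2 - 1.7)
f_primary = 0.533333
f_eutectic = 1 - 0.533333 = 0.4667


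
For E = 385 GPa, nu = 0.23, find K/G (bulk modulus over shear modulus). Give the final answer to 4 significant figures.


G = E / (2*(1+nu))
G = 385 / (2*(1+0.23)) = 156.504 GPa
K = E / (3*(1-2*nu))
K = 385 / (3*(1-2*0.23)) = 237.654 GPa
K/G = 237.654 / 156.504 = 1.519


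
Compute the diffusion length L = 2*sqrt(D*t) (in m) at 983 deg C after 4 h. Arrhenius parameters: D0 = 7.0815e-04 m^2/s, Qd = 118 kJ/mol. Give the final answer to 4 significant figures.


Step 1: D = D0 * exp(-Qd/(R*T))
T = 1256.15 K
D = 7.0815e-04 * exp(-118e3 / (8.314 * 1256.15)) = 8.77283e-09 m^2/s
Step 2: L = 2*sqrt(D*t)
t = 4 h = 14400 s
L = 2*sqrt(8.77283e-09 * 14400) = 0.02248 m


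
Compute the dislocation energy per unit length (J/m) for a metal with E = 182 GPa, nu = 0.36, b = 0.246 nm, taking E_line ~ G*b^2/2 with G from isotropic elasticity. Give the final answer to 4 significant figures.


Step 1: G = E / (2*(1+nu))
G = 182 / (2*(1+0.36)) = 66.9118 GPa = 6.69118e+10 Pa
Step 2: E_line = G*b^2/2
b = 0.246 nm = 2.46e-10 m
E_line = 0.5 * 6.69118e+10 * (2.46e-10)^2 = 2.025e-09 J/m


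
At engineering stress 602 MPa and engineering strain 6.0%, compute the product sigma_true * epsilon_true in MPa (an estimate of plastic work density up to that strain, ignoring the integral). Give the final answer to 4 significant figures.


sigma_true = sigma_eng * (1 + epsilon_eng)
sigma_true = 602 * (1 + 0.06) = 638.12 MPa
epsilon_true = ln(1 + epsilon_eng)
epsilon_true = ln(1 + 0.06) = 0.0582689
sigma_true * epsilon_true = 638.12 * 0.0582689 = 37.18 MPa


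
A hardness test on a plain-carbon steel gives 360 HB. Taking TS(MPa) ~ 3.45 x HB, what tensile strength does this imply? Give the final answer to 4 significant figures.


TS (MPa) = 3.45 * HB
TS = 3.45 * 360
TS = 1242 MPa


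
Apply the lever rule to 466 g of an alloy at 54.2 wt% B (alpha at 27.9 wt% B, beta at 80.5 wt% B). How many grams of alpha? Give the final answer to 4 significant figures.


f_alpha = (C_beta - C0) / (C_beta - C_alpha)
f_alpha = (80.5 - 54.2) / (80.5 - 27.9) = 0.5
m_alpha = f_alpha * m_total = 0.5 * 466 = 233 g


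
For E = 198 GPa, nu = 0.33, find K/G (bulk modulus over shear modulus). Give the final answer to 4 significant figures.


G = E / (2*(1+nu))
G = 198 / (2*(1+0.33)) = 74.4361 GPa
K = E / (3*(1-2*nu))
K = 198 / (3*(1-2*0.33)) = 194.118 GPa
K/G = 194.118 / 74.4361 = 2.608


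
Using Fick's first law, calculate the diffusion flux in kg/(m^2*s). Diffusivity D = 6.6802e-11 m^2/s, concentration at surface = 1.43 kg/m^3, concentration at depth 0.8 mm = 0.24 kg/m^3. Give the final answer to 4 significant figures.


J = -D * (dC/dx) = D * (C1 - C2) / dx
J = 6.6802e-11 * (1.43 - 0.24) / 8e-04
J = 9.937e-08 kg/(m^2*s)


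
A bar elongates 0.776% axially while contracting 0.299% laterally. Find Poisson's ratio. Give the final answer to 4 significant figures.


nu = -epsilon_lat / epsilon_axial
Lateral strain is contraction (negative), so using magnitudes:
nu = 0.299 / 0.776
nu = 0.3853


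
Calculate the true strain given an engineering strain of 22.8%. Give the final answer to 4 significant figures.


epsilon_true = ln(1 + epsilon_eng)
epsilon_true = ln(1 + 0.228)
epsilon_true = 0.2054


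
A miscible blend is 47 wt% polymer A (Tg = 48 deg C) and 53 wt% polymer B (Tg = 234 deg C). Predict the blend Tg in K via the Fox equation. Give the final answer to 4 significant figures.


1/Tg = w1/Tg1 + w2/Tg2 (in Kelvin)
Tg1 = 321.15 K, Tg2 = 507.15 K
1/Tg = 0.47/321.15 + 0.53/507.15
Tg = 398.6 K


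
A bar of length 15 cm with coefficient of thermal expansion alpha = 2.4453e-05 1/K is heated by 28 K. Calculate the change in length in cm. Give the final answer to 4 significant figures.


dL = L0 * alpha * dT
dL = 15 * 2.4453e-05 * 28
dL = 0.01027 cm


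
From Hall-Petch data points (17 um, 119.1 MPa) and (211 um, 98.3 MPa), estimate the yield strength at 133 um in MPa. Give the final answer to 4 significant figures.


sigma_y = sigma0 + k / sqrt(d)
1/sqrt(d1) = 1/sqrt(1.7e-05) = 242.536;  1/sqrt(d2) = 68.8428
k = (sigma1 - sigma2) / (1/sqrt(d1) - 1/sqrt(d2)) = (119.1 - 98.3) / (242.536 - 68.8428) = 0.119752 MPa*m^0.5
sigma0 = sigma1 - k/sqrt(d1) = 119.1 - 0.119752*242.536 = 90.056 MPa
sigma_y(d3) = 90.056 + 0.119752 / sqrt(1.33e-04) = 100.4 MPa


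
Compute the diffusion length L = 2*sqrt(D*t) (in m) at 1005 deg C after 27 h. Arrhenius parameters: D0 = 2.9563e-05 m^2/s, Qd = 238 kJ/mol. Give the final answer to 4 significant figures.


Step 1: D = D0 * exp(-Qd/(R*T))
T = 1278.15 K
D = 2.9563e-05 * exp(-238e3 / (8.314 * 1278.15)) = 5.54576e-15 m^2/s
Step 2: L = 2*sqrt(D*t)
t = 27 h = 97200 s
L = 2*sqrt(5.54576e-15 * 97200) = 4.643e-05 m


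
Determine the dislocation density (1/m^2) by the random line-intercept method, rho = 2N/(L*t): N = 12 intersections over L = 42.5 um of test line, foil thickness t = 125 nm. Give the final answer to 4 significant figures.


rho = 2N / (L * t)
L = 42.5 um = 4.25e-05 m, t = 125 nm = 1.25e-07 m
rho = 2 * 12 / (4.25e-05 * 1.25e-07)
rho = 4.518e+12 1/m^2


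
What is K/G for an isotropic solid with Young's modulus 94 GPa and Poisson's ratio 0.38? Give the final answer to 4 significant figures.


G = E / (2*(1+nu))
G = 94 / (2*(1+0.38)) = 34.058 GPa
K = E / (3*(1-2*nu))
K = 94 / (3*(1-2*0.38)) = 130.556 GPa
K/G = 130.556 / 34.058 = 3.833


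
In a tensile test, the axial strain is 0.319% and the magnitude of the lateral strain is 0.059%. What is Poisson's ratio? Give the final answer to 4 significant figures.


nu = -epsilon_lat / epsilon_axial
Lateral strain is contraction (negative), so using magnitudes:
nu = 0.059 / 0.319
nu = 0.185


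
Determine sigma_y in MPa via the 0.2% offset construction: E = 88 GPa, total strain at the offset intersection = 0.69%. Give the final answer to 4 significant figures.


Offset strain = 0.002
Elastic strain at yield = total_strain - offset = 6.9e-03 - 0.002 = 4.9e-03
sigma_y = E * elastic_strain = 88000 * 4.9e-03
sigma_y = 431.2 MPa


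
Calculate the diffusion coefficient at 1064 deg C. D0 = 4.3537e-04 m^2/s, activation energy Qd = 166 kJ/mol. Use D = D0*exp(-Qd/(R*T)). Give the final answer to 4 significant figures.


D = D0 * exp(-Qd / (R*T))
T = 1337.15 K
D = 4.3537e-04 * exp(-166e3 / (8.314 * 1337.15))
D = 1.426e-10 m^2/s


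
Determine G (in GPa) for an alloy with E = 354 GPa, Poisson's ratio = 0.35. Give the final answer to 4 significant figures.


G = E / (2*(1+nu))
G = 354 / (2*(1+0.35))
G = 131.1 GPa


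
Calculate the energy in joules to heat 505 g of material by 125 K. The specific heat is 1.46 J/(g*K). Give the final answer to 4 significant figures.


Q = m * cp * dT
Q = 505 * 1.46 * 125
Q = 92160 J


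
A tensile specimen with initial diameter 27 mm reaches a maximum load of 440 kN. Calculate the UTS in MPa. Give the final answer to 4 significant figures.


A0 = pi*(d/2)^2 = pi*(27/2)^2 = 572.555 mm^2
UTS = F_max / A0 = 440*1000 / 572.555
UTS = 768.5 MPa


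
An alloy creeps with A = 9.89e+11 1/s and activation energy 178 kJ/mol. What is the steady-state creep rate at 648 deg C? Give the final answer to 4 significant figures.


rate = A * exp(-Q / (R*T))
T = 648 + 273.15 = 921.15 K
rate = 9.89e+11 * exp(-178e3 / (8.314 * 921.15))
rate = 79.65 1/s


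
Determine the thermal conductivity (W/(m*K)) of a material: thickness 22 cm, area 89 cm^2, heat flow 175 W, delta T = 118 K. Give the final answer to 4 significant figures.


k = Q*L / (A*dT)
L = 0.22 m, A = 8.9e-03 m^2
k = 175 * 0.22 / (8.9e-03 * 118)
k = 36.66 W/(m*K)


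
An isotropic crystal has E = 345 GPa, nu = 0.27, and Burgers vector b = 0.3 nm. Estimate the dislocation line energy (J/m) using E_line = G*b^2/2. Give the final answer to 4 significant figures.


Step 1: G = E / (2*(1+nu))
G = 345 / (2*(1+0.27)) = 135.827 GPa = 1.35827e+11 Pa
Step 2: E_line = G*b^2/2
b = 0.3 nm = 3e-10 m
E_line = 0.5 * 1.35827e+11 * (3e-10)^2 = 6.112e-09 J/m


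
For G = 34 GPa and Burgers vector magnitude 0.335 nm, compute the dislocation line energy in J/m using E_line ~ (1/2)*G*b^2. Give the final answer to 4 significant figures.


E = G*b^2/2
b = 0.335 nm = 3.35e-10 m
G = 34 GPa = 3.4e+10 Pa
E = 0.5 * 3.4e+10 * (3.35e-10)^2
E = 1.908e-09 J/m


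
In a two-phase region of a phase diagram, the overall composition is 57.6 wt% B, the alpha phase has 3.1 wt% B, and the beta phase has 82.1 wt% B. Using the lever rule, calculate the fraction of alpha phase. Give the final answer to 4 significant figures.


f_alpha = (C_beta - C0) / (C_beta - C_alpha)
f_alpha = (82.1 - 57.6) / (82.1 - 3.1)
f_alpha = 0.3101


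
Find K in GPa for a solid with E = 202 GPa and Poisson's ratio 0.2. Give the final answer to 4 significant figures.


K = E / (3*(1-2*nu))
K = 202 / (3*(1-2*0.2))
K = 112.2 GPa


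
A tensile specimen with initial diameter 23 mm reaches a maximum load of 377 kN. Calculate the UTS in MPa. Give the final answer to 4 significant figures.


A0 = pi*(d/2)^2 = pi*(23/2)^2 = 415.476 mm^2
UTS = F_max / A0 = 377*1000 / 415.476
UTS = 907.4 MPa


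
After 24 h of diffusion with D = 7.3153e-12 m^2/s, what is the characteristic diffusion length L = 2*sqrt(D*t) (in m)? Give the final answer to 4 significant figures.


t = 24 hr = 86400 s
Diffusion length = 2*sqrt(D*t)
= 2*sqrt(7.3153e-12 * 86400)
= 1.59e-03 m


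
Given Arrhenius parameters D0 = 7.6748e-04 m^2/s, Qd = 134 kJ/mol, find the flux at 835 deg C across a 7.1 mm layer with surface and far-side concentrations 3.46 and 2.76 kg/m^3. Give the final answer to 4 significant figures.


Step 1: D = D0 * exp(-Qd/(R*T))
T = 835 + 273.15 = 1108.15 K
D = 7.6748e-04 * exp(-134e3 / (8.314 * 1108.15)) = 3.70261e-10 m^2/s
Step 2: J = D * (C1 - C2) / dx
J = 3.70261e-10 * (3.46 - 2.76) / 7.1e-03
J = 3.65e-08 kg/(m^2*s)


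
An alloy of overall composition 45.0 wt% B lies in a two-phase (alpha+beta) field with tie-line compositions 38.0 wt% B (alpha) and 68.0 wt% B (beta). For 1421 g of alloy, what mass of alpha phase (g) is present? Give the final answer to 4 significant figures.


f_alpha = (C_beta - C0) / (C_beta - C_alpha)
f_alpha = (68.0 - 45.0) / (68.0 - 38.0) = 0.766667
m_alpha = f_alpha * m_total = 0.766667 * 1421 = 1089 g


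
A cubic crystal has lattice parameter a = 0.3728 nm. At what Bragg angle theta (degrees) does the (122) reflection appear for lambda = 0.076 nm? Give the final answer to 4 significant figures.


d = a / sqrt(h^2+k^2+l^2)
d = 0.3728 / sqrt(9) = 0.124267 nm
lambda = 2*d*sin(theta)  =>  sin(theta) = lambda / (2*d)
sin(theta) = 0.076 / (2 * 0.124267) = 0.305794
theta = 17.81 deg


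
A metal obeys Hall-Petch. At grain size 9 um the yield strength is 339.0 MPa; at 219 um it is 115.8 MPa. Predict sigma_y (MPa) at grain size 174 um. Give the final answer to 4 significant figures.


sigma_y = sigma0 + k / sqrt(d)
1/sqrt(d1) = 1/sqrt(9e-06) = 333.333;  1/sqrt(d2) = 67.5737
k = (sigma1 - sigma2) / (1/sqrt(d1) - 1/sqrt(d2)) = (339.0 - 115.8) / (333.333 - 67.5737) = 0.839857 MPa*m^0.5
sigma0 = sigma1 - k/sqrt(d1) = 339.0 - 0.839857*333.333 = 59.0477 MPa
sigma_y(d3) = 59.0477 + 0.839857 / sqrt(1.74e-04) = 122.7 MPa


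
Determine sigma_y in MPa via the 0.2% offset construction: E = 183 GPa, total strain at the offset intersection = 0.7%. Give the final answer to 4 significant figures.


Offset strain = 0.002
Elastic strain at yield = total_strain - offset = 7e-03 - 0.002 = 5e-03
sigma_y = E * elastic_strain = 183000 * 5e-03
sigma_y = 915 MPa


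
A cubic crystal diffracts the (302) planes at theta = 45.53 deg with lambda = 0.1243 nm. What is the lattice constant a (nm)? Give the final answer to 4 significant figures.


d = lambda / (2*sin(theta))
d = 0.1243 / (2*sin(45.53 deg))
d = 0.0870915 nm
a = d * sqrt(h^2+k^2+l^2) = 0.0870915 * sqrt(13)
a = 0.314 nm


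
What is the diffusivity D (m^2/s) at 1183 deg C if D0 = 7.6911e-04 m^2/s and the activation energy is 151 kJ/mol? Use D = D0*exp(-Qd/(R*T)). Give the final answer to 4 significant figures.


D = D0 * exp(-Qd / (R*T))
T = 1456.15 K
D = 7.6911e-04 * exp(-151e3 / (8.314 * 1456.15))
D = 2.946e-09 m^2/s


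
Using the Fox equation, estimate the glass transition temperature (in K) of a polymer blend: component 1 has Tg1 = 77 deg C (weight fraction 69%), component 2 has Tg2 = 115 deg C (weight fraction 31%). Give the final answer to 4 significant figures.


1/Tg = w1/Tg1 + w2/Tg2 (in Kelvin)
Tg1 = 350.15 K, Tg2 = 388.15 K
1/Tg = 0.69/350.15 + 0.31/388.15
Tg = 361.1 K


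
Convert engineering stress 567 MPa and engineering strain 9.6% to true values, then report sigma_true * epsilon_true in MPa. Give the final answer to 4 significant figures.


sigma_true = sigma_eng * (1 + epsilon_eng)
sigma_true = 567 * (1 + 0.096) = 621.432 MPa
epsilon_true = ln(1 + epsilon_eng)
epsilon_true = ln(1 + 0.096) = 0.0916672
sigma_true * epsilon_true = 621.432 * 0.0916672 = 56.96 MPa


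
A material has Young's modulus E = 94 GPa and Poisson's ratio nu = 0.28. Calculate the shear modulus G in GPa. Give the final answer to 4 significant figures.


G = E / (2*(1+nu))
G = 94 / (2*(1+0.28))
G = 36.72 GPa


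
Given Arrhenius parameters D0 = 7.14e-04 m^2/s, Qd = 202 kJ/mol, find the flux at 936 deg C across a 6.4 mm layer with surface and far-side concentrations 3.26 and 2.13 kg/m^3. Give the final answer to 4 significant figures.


Step 1: D = D0 * exp(-Qd/(R*T))
T = 936 + 273.15 = 1209.15 K
D = 7.14e-04 * exp(-202e3 / (8.314 * 1209.15)) = 1.33995e-12 m^2/s
Step 2: J = D * (C1 - C2) / dx
J = 1.33995e-12 * (3.26 - 2.13) / 6.4e-03
J = 2.366e-10 kg/(m^2*s)


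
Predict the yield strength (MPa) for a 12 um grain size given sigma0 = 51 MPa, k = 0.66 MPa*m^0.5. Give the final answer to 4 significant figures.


sigma_y = sigma0 + k / sqrt(d)
d = 12 um = 1.2e-05 m
sigma_y = 51 + 0.66 / sqrt(1.2e-05)
sigma_y = 241.5 MPa


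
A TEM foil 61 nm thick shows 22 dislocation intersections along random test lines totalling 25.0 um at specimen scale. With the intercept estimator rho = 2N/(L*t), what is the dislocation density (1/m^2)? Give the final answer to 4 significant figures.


rho = 2N / (L * t)
L = 25.0 um = 2.5e-05 m, t = 61 nm = 6.1e-08 m
rho = 2 * 22 / (2.5e-05 * 6.1e-08)
rho = 2.885e+13 1/m^2


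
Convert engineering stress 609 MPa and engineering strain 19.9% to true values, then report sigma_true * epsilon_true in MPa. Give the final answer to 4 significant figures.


sigma_true = sigma_eng * (1 + epsilon_eng)
sigma_true = 609 * (1 + 0.199) = 730.191 MPa
epsilon_true = ln(1 + epsilon_eng)
epsilon_true = ln(1 + 0.199) = 0.181488
sigma_true * epsilon_true = 730.191 * 0.181488 = 132.5 MPa


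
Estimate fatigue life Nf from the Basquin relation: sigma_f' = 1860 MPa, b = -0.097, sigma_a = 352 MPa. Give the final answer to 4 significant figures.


sigma_a = sigma_f' * (2*Nf)^b
2*Nf = (sigma_a / sigma_f')^(1/b)
2*Nf = (352 / 1860)^(1/-0.097)
2*Nf = 2.83989e+07
Nf = 1.42e+07 cycles


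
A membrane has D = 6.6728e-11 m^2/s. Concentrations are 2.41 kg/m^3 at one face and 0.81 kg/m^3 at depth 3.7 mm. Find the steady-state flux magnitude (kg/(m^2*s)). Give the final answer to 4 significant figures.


J = -D * (dC/dx) = D * (C1 - C2) / dx
J = 6.6728e-11 * (2.41 - 0.81) / 3.7e-03
J = 2.886e-08 kg/(m^2*s)


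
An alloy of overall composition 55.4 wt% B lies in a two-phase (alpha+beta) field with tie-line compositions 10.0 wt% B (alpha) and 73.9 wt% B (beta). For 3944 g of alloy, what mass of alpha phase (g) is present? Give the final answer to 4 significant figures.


f_alpha = (C_beta - C0) / (C_beta - C_alpha)
f_alpha = (73.9 - 55.4) / (73.9 - 10.0) = 0.289515
m_alpha = f_alpha * m_total = 0.289515 * 3944 = 1142 g


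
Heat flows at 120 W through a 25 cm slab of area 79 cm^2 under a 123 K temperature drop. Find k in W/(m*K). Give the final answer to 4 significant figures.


k = Q*L / (A*dT)
L = 0.25 m, A = 7.9e-03 m^2
k = 120 * 0.25 / (7.9e-03 * 123)
k = 30.87 W/(m*K)


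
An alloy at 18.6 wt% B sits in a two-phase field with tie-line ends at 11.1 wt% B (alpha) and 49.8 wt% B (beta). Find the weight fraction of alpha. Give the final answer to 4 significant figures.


f_alpha = (C_beta - C0) / (C_beta - C_alpha)
f_alpha = (49.8 - 18.6) / (49.8 - 11.1)
f_alpha = 0.8062


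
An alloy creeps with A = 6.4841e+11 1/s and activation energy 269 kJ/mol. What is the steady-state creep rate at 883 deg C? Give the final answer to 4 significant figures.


rate = A * exp(-Q / (R*T))
T = 883 + 273.15 = 1156.15 K
rate = 6.4841e+11 * exp(-269e3 / (8.314 * 1156.15))
rate = 0.455 1/s


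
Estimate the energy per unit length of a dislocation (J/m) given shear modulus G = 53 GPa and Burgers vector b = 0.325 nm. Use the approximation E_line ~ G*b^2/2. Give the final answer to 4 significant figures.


E = G*b^2/2
b = 0.325 nm = 3.25e-10 m
G = 53 GPa = 5.3e+10 Pa
E = 0.5 * 5.3e+10 * (3.25e-10)^2
E = 2.799e-09 J/m


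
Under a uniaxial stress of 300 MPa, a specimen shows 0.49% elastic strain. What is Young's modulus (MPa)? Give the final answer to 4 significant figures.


E = sigma / epsilon
epsilon = 0.49% = 4.9e-03
E = 300 / 4.9e-03
E = 61220 MPa


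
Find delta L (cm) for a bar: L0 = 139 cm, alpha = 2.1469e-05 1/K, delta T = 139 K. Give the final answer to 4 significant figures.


dL = L0 * alpha * dT
dL = 139 * 2.1469e-05 * 139
dL = 0.4148 cm


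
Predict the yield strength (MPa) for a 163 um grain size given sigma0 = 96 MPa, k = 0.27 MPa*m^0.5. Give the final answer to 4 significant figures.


sigma_y = sigma0 + k / sqrt(d)
d = 163 um = 1.63e-04 m
sigma_y = 96 + 0.27 / sqrt(1.63e-04)
sigma_y = 117.1 MPa


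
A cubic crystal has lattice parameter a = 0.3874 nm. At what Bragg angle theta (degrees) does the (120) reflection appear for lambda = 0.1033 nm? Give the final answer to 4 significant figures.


d = a / sqrt(h^2+k^2+l^2)
d = 0.3874 / sqrt(5) = 0.173251 nm
lambda = 2*d*sin(theta)  =>  sin(theta) = lambda / (2*d)
sin(theta) = 0.1033 / (2 * 0.173251) = 0.298123
theta = 17.34 deg


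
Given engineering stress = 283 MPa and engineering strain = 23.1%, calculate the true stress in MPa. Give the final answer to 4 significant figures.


sigma_true = sigma_eng * (1 + epsilon_eng)
sigma_true = 283 * (1 + 0.231)
sigma_true = 348.4 MPa


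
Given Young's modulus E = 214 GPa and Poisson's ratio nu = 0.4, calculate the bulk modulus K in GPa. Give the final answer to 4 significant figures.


K = E / (3*(1-2*nu))
K = 214 / (3*(1-2*0.4))
K = 356.7 GPa


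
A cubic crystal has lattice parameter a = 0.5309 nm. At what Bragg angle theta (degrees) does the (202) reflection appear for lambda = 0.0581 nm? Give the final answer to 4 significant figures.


d = a / sqrt(h^2+k^2+l^2)
d = 0.5309 / sqrt(8) = 0.187701 nm
lambda = 2*d*sin(theta)  =>  sin(theta) = lambda / (2*d)
sin(theta) = 0.0581 / (2 * 0.187701) = 0.154767
theta = 8.903 deg


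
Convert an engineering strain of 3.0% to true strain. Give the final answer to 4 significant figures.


epsilon_true = ln(1 + epsilon_eng)
epsilon_true = ln(1 + 0.03)
epsilon_true = 0.02956


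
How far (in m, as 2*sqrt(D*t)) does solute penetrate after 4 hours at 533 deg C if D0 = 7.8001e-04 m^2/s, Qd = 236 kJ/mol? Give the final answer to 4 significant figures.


Step 1: D = D0 * exp(-Qd/(R*T))
T = 806.15 K
D = 7.8001e-04 * exp(-236e3 / (8.314 * 806.15)) = 3.98001e-19 m^2/s
Step 2: L = 2*sqrt(D*t)
t = 4 h = 14400 s
L = 2*sqrt(3.98001e-19 * 14400) = 1.514e-07 m


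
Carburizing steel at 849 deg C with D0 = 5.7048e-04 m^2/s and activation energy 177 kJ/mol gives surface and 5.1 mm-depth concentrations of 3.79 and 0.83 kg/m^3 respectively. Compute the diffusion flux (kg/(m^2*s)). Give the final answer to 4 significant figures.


Step 1: D = D0 * exp(-Qd/(R*T))
T = 849 + 273.15 = 1122.15 K
D = 5.7048e-04 * exp(-177e3 / (8.314 * 1122.15)) = 3.28716e-12 m^2/s
Step 2: J = D * (C1 - C2) / dx
J = 3.28716e-12 * (3.79 - 0.83) / 5.1e-03
J = 1.908e-09 kg/(m^2*s)


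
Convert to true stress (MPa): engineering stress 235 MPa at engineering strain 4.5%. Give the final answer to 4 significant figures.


sigma_true = sigma_eng * (1 + epsilon_eng)
sigma_true = 235 * (1 + 0.045)
sigma_true = 245.6 MPa


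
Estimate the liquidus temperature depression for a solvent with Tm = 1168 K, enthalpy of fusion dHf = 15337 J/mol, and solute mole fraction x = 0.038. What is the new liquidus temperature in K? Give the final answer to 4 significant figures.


dT = R*Tm^2*x / dHf
dT = 8.314 * 1168^2 * 0.038 / 15337
dT = 28.1021 K
T_new = 1168 - 28.1021 = 1140 K


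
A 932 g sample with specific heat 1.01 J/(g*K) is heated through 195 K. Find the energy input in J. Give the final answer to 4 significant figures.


Q = m * cp * dT
Q = 932 * 1.01 * 195
Q = 183600 J


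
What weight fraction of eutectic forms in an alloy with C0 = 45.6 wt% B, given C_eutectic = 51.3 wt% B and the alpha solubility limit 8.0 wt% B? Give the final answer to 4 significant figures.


f_primary = (C_e - C0) / (C_e - C_alpha_max)
f_primary = (51.3 - 45.6) / (51.3 - 8.0)
f_primary = 0.13164
f_eutectic = 1 - 0.13164 = 0.8684


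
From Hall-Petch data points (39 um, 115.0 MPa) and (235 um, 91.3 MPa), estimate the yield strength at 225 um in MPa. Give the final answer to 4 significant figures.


sigma_y = sigma0 + k / sqrt(d)
1/sqrt(d1) = 1/sqrt(3.9e-05) = 160.128;  1/sqrt(d2) = 65.2328
k = (sigma1 - sigma2) / (1/sqrt(d1) - 1/sqrt(d2)) = (115.0 - 91.3) / (160.128 - 65.2328) = 0.249749 MPa*m^0.5
sigma0 = sigma1 - k/sqrt(d1) = 115.0 - 0.249749*160.128 = 75.0082 MPa
sigma_y(d3) = 75.0082 + 0.249749 / sqrt(2.25e-04) = 91.66 MPa


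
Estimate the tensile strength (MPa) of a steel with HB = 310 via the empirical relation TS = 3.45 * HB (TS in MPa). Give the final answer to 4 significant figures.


TS (MPa) = 3.45 * HB
TS = 3.45 * 310
TS = 1070 MPa


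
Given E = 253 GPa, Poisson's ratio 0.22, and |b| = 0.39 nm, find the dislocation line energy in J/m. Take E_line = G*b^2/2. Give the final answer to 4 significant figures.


Step 1: G = E / (2*(1+nu))
G = 253 / (2*(1+0.22)) = 103.689 GPa = 1.03689e+11 Pa
Step 2: E_line = G*b^2/2
b = 0.39 nm = 3.9e-10 m
E_line = 0.5 * 1.03689e+11 * (3.9e-10)^2 = 7.886e-09 J/m


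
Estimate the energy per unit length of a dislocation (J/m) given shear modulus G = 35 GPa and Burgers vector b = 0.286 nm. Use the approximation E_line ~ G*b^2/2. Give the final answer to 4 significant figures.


E = G*b^2/2
b = 0.286 nm = 2.86e-10 m
G = 35 GPa = 3.5e+10 Pa
E = 0.5 * 3.5e+10 * (2.86e-10)^2
E = 1.431e-09 J/m


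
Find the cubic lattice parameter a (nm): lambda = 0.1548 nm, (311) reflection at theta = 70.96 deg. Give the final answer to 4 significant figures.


d = lambda / (2*sin(theta))
d = 0.1548 / (2*sin(70.96 deg))
d = 0.0818795 nm
a = d * sqrt(h^2+k^2+l^2) = 0.0818795 * sqrt(11)
a = 0.2716 nm


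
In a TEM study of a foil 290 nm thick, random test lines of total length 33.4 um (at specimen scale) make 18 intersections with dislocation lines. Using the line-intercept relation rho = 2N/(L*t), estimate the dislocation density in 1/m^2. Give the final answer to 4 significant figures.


rho = 2N / (L * t)
L = 33.4 um = 3.34e-05 m, t = 290 nm = 2.9e-07 m
rho = 2 * 18 / (3.34e-05 * 2.9e-07)
rho = 3.717e+12 1/m^2


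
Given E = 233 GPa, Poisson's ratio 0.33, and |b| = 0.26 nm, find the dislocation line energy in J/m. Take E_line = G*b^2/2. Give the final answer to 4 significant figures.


Step 1: G = E / (2*(1+nu))
G = 233 / (2*(1+0.33)) = 87.594 GPa = 8.7594e+10 Pa
Step 2: E_line = G*b^2/2
b = 0.26 nm = 2.6e-10 m
E_line = 0.5 * 8.7594e+10 * (2.6e-10)^2 = 2.961e-09 J/m


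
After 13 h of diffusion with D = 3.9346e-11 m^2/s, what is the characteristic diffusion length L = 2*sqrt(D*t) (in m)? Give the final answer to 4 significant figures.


t = 13 hr = 46800 s
Diffusion length = 2*sqrt(D*t)
= 2*sqrt(3.9346e-11 * 46800)
= 2.714e-03 m


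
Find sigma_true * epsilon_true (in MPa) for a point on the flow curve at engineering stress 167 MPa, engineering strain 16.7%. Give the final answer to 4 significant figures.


sigma_true = sigma_eng * (1 + epsilon_eng)
sigma_true = 167 * (1 + 0.167) = 194.889 MPa
epsilon_true = ln(1 + epsilon_eng)
epsilon_true = ln(1 + 0.167) = 0.154436
sigma_true * epsilon_true = 194.889 * 0.154436 = 30.1 MPa


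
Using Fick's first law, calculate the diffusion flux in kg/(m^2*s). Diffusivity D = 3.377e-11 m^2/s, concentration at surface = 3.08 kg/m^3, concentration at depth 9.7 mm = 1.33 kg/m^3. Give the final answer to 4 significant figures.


J = -D * (dC/dx) = D * (C1 - C2) / dx
J = 3.377e-11 * (3.08 - 1.33) / 9.7e-03
J = 6.093e-09 kg/(m^2*s)


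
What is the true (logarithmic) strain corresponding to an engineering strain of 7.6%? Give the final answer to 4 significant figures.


epsilon_true = ln(1 + epsilon_eng)
epsilon_true = ln(1 + 0.076)
epsilon_true = 0.07325


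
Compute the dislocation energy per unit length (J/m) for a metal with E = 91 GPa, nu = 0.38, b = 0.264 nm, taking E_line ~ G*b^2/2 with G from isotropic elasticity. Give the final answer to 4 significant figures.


Step 1: G = E / (2*(1+nu))
G = 91 / (2*(1+0.38)) = 32.971 GPa = 3.2971e+10 Pa
Step 2: E_line = G*b^2/2
b = 0.264 nm = 2.64e-10 m
E_line = 0.5 * 3.2971e+10 * (2.64e-10)^2 = 1.149e-09 J/m


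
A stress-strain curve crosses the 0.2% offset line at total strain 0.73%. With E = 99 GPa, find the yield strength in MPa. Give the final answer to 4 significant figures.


Offset strain = 0.002
Elastic strain at yield = total_strain - offset = 7.3e-03 - 0.002 = 5.3e-03
sigma_y = E * elastic_strain = 99000 * 5.3e-03
sigma_y = 524.7 MPa


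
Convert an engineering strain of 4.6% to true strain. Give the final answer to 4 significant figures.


epsilon_true = ln(1 + epsilon_eng)
epsilon_true = ln(1 + 0.046)
epsilon_true = 0.04497


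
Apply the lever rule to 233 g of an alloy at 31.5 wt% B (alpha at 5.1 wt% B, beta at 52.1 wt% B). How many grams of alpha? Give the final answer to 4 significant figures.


f_alpha = (C_beta - C0) / (C_beta - C_alpha)
f_alpha = (52.1 - 31.5) / (52.1 - 5.1) = 0.438298
m_alpha = f_alpha * m_total = 0.438298 * 233 = 102.1 g


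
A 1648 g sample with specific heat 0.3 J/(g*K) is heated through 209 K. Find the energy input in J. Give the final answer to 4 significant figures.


Q = m * cp * dT
Q = 1648 * 0.3 * 209
Q = 103300 J


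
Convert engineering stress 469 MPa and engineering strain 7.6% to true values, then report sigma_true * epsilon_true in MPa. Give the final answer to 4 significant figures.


sigma_true = sigma_eng * (1 + epsilon_eng)
sigma_true = 469 * (1 + 0.076) = 504.644 MPa
epsilon_true = ln(1 + epsilon_eng)
epsilon_true = ln(1 + 0.076) = 0.0732505
sigma_true * epsilon_true = 504.644 * 0.0732505 = 36.97 MPa


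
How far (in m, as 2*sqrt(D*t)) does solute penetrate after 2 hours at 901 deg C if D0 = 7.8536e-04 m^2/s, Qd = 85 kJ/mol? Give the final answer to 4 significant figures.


Step 1: D = D0 * exp(-Qd/(R*T))
T = 1174.15 K
D = 7.8536e-04 * exp(-85e3 / (8.314 * 1174.15)) = 1.29874e-07 m^2/s
Step 2: L = 2*sqrt(D*t)
t = 2 h = 7200 s
L = 2*sqrt(1.29874e-07 * 7200) = 0.06116 m


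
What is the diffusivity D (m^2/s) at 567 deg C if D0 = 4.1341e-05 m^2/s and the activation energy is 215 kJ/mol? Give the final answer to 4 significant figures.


D = D0 * exp(-Qd / (R*T))
T = 840.15 K
D = 4.1341e-05 * exp(-215e3 / (8.314 * 840.15))
D = 1.773e-18 m^2/s


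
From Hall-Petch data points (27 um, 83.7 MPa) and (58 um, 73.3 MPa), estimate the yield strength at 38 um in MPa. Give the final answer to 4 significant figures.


sigma_y = sigma0 + k / sqrt(d)
1/sqrt(d1) = 1/sqrt(2.7e-05) = 192.45;  1/sqrt(d2) = 131.306
k = (sigma1 - sigma2) / (1/sqrt(d1) - 1/sqrt(d2)) = (83.7 - 73.3) / (192.45 - 131.306) = 0.170091 MPa*m^0.5
sigma0 = sigma1 - k/sqrt(d1) = 83.7 - 0.170091*192.45 = 50.9659 MPa
sigma_y(d3) = 50.9659 + 0.170091 / sqrt(3.8e-05) = 78.56 MPa


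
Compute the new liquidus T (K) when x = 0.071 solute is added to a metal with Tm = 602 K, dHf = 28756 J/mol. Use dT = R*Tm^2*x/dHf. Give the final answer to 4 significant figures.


dT = R*Tm^2*x / dHf
dT = 8.314 * 602^2 * 0.071 / 28756
dT = 7.43931 K
T_new = 602 - 7.43931 = 594.6 K


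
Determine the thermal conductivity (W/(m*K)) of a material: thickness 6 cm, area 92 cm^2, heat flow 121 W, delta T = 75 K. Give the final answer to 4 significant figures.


k = Q*L / (A*dT)
L = 0.06 m, A = 9.2e-03 m^2
k = 121 * 0.06 / (9.2e-03 * 75)
k = 10.52 W/(m*K)


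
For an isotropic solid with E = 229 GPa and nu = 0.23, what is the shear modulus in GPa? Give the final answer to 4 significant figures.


G = E / (2*(1+nu))
G = 229 / (2*(1+0.23))
G = 93.09 GPa


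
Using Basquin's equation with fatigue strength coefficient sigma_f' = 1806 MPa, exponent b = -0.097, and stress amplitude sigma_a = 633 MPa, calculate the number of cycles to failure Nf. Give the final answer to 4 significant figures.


sigma_a = sigma_f' * (2*Nf)^b
2*Nf = (sigma_a / sigma_f')^(1/b)
2*Nf = (633 / 1806)^(1/-0.097)
2*Nf = 49426.4
Nf = 24710 cycles


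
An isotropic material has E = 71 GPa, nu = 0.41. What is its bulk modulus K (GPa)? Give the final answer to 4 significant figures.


K = E / (3*(1-2*nu))
K = 71 / (3*(1-2*0.41))
K = 131.5 GPa


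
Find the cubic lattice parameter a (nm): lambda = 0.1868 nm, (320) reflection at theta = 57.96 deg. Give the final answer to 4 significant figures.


d = lambda / (2*sin(theta))
d = 0.1868 / (2*sin(57.96 deg))
d = 0.110183 nm
a = d * sqrt(h^2+k^2+l^2) = 0.110183 * sqrt(13)
a = 0.3973 nm


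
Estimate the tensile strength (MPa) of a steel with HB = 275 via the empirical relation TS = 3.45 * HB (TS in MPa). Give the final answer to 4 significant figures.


TS (MPa) = 3.45 * HB
TS = 3.45 * 275
TS = 948.8 MPa


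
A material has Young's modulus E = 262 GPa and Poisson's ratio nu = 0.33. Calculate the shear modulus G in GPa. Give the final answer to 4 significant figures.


G = E / (2*(1+nu))
G = 262 / (2*(1+0.33))
G = 98.5 GPa


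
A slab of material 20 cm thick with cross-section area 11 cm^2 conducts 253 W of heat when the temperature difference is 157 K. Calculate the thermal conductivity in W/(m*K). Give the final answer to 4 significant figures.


k = Q*L / (A*dT)
L = 0.2 m, A = 1.1e-03 m^2
k = 253 * 0.2 / (1.1e-03 * 157)
k = 293 W/(m*K)


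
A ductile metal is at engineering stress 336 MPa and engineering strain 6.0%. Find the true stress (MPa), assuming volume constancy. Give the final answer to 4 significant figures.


sigma_true = sigma_eng * (1 + epsilon_eng)
sigma_true = 336 * (1 + 0.06)
sigma_true = 356.2 MPa


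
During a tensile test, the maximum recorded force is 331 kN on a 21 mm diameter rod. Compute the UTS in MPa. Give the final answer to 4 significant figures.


A0 = pi*(d/2)^2 = pi*(21/2)^2 = 346.361 mm^2
UTS = F_max / A0 = 331*1000 / 346.361
UTS = 955.7 MPa


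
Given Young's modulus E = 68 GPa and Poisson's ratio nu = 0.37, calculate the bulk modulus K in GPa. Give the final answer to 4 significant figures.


K = E / (3*(1-2*nu))
K = 68 / (3*(1-2*0.37))
K = 87.18 GPa


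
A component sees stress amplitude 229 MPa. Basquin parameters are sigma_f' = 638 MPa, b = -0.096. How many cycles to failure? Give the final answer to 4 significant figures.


sigma_a = sigma_f' * (2*Nf)^b
2*Nf = (sigma_a / sigma_f')^(1/b)
2*Nf = (229 / 638)^(1/-0.096)
2*Nf = 43178
Nf = 21590 cycles


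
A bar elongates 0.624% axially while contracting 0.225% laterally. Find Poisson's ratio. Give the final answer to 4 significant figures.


nu = -epsilon_lat / epsilon_axial
Lateral strain is contraction (negative), so using magnitudes:
nu = 0.225 / 0.624
nu = 0.3606


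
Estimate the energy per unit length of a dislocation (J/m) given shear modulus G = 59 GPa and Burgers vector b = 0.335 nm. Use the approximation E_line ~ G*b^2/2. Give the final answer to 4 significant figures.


E = G*b^2/2
b = 0.335 nm = 3.35e-10 m
G = 59 GPa = 5.9e+10 Pa
E = 0.5 * 5.9e+10 * (3.35e-10)^2
E = 3.311e-09 J/m


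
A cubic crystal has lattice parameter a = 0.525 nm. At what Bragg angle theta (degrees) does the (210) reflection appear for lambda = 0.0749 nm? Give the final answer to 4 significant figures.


d = a / sqrt(h^2+k^2+l^2)
d = 0.525 / sqrt(5) = 0.234787 nm
lambda = 2*d*sin(theta)  =>  sin(theta) = lambda / (2*d)
sin(theta) = 0.0749 / (2 * 0.234787) = 0.159506
theta = 9.178 deg


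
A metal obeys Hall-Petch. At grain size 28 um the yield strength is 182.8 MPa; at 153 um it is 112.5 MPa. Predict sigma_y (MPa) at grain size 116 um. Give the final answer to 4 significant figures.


sigma_y = sigma0 + k / sqrt(d)
1/sqrt(d1) = 1/sqrt(2.8e-05) = 188.982;  1/sqrt(d2) = 80.8452
k = (sigma1 - sigma2) / (1/sqrt(d1) - 1/sqrt(d2)) = (182.8 - 112.5) / (188.982 - 80.8452) = 0.650101 MPa*m^0.5
sigma0 = sigma1 - k/sqrt(d1) = 182.8 - 0.650101*188.982 = 59.9424 MPa
sigma_y(d3) = 59.9424 + 0.650101 / sqrt(1.16e-04) = 120.3 MPa


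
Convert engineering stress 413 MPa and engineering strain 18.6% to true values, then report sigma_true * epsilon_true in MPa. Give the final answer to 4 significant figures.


sigma_true = sigma_eng * (1 + epsilon_eng)
sigma_true = 413 * (1 + 0.186) = 489.818 MPa
epsilon_true = ln(1 + epsilon_eng)
epsilon_true = ln(1 + 0.186) = 0.170586
sigma_true * epsilon_true = 489.818 * 0.170586 = 83.56 MPa


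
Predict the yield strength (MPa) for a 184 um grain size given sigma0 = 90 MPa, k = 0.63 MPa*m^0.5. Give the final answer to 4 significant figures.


sigma_y = sigma0 + k / sqrt(d)
d = 184 um = 1.84e-04 m
sigma_y = 90 + 0.63 / sqrt(1.84e-04)
sigma_y = 136.4 MPa


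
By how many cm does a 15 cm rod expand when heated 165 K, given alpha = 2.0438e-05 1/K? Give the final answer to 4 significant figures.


dL = L0 * alpha * dT
dL = 15 * 2.0438e-05 * 165
dL = 0.05058 cm


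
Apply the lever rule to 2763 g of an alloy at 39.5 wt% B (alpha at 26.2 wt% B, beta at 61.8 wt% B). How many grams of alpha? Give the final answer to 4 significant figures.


f_alpha = (C_beta - C0) / (C_beta - C_alpha)
f_alpha = (61.8 - 39.5) / (61.8 - 26.2) = 0.626404
m_alpha = f_alpha * m_total = 0.626404 * 2763 = 1731 g


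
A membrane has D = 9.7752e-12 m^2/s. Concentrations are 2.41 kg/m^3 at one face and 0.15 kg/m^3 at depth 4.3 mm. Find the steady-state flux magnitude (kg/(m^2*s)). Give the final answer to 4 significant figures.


J = -D * (dC/dx) = D * (C1 - C2) / dx
J = 9.7752e-12 * (2.41 - 0.15) / 4.3e-03
J = 5.138e-09 kg/(m^2*s)


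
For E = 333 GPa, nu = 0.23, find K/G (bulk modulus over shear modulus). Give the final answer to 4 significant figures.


G = E / (2*(1+nu))
G = 333 / (2*(1+0.23)) = 135.366 GPa
K = E / (3*(1-2*nu))
K = 333 / (3*(1-2*0.23)) = 205.556 GPa
K/G = 205.556 / 135.366 = 1.519


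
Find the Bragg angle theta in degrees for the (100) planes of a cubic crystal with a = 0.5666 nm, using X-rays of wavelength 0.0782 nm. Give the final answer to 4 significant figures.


d = a / sqrt(h^2+k^2+l^2)
d = 0.5666 / sqrt(1) = 0.5666 nm
lambda = 2*d*sin(theta)  =>  sin(theta) = lambda / (2*d)
sin(theta) = 0.0782 / (2 * 0.5666) = 0.0690081
theta = 3.957 deg


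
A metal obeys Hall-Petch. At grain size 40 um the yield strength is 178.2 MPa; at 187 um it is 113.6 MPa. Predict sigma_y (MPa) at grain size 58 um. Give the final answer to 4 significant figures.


sigma_y = sigma0 + k / sqrt(d)
1/sqrt(d1) = 1/sqrt(4e-05) = 158.114;  1/sqrt(d2) = 73.1272
k = (sigma1 - sigma2) / (1/sqrt(d1) - 1/sqrt(d2)) = (178.2 - 113.6) / (158.114 - 73.1272) = 0.760119 MPa*m^0.5
sigma0 = sigma1 - k/sqrt(d1) = 178.2 - 0.760119*158.114 = 58.0146 MPa
sigma_y(d3) = 58.0146 + 0.760119 / sqrt(5.8e-05) = 157.8 MPa


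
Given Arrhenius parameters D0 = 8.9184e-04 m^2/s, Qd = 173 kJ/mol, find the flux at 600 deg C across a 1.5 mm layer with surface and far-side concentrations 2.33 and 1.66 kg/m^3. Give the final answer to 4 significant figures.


Step 1: D = D0 * exp(-Qd/(R*T))
T = 600 + 273.15 = 873.15 K
D = 8.9184e-04 * exp(-173e3 / (8.314 * 873.15)) = 3.98563e-14 m^2/s
Step 2: J = D * (C1 - C2) / dx
J = 3.98563e-14 * (2.33 - 1.66) / 1.5e-03
J = 1.78e-11 kg/(m^2*s)


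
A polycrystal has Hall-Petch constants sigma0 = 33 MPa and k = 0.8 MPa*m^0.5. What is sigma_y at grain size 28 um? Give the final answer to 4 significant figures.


sigma_y = sigma0 + k / sqrt(d)
d = 28 um = 2.8e-05 m
sigma_y = 33 + 0.8 / sqrt(2.8e-05)
sigma_y = 184.2 MPa


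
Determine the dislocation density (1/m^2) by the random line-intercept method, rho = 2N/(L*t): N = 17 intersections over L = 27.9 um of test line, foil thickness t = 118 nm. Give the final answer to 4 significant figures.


rho = 2N / (L * t)
L = 27.9 um = 2.79e-05 m, t = 118 nm = 1.18e-07 m
rho = 2 * 17 / (2.79e-05 * 1.18e-07)
rho = 1.033e+13 1/m^2


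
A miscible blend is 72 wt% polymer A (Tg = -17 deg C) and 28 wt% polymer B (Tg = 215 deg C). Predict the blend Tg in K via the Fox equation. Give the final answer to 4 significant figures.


1/Tg = w1/Tg1 + w2/Tg2 (in Kelvin)
Tg1 = 256.15 K, Tg2 = 488.15 K
1/Tg = 0.72/256.15 + 0.28/488.15
Tg = 295.5 K


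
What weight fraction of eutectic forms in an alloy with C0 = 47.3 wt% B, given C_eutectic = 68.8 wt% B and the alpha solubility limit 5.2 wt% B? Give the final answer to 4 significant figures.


f_primary = (C_e - C0) / (C_e - C_alpha_max)
f_primary = (68.8 - 47.3) / (68.8 - 5.2)
f_primary = 0.33805
f_eutectic = 1 - 0.33805 = 0.6619


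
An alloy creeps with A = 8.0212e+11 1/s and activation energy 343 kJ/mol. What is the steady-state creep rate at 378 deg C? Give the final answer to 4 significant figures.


rate = A * exp(-Q / (R*T))
T = 378 + 273.15 = 651.15 K
rate = 8.0212e+11 * exp(-343e3 / (8.314 * 651.15))
rate = 2.444e-16 1/s
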